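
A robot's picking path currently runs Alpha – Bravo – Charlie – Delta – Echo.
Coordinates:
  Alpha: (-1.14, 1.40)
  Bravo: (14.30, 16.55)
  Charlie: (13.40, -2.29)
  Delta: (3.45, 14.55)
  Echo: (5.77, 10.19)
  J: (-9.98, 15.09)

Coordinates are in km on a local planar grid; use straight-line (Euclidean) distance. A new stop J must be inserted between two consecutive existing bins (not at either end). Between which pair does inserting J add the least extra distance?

Added distance for inserting J between each consecutive pair:
Alpha–Bravo: 19.0 km
Bravo–Charlie: 34.6 km
Charlie–Delta: 23.0 km
Delta–Echo: 25.0 km
Smallest added distance is 19.0 km, inserting between Alpha and Bravo.

between Alpha and Bravo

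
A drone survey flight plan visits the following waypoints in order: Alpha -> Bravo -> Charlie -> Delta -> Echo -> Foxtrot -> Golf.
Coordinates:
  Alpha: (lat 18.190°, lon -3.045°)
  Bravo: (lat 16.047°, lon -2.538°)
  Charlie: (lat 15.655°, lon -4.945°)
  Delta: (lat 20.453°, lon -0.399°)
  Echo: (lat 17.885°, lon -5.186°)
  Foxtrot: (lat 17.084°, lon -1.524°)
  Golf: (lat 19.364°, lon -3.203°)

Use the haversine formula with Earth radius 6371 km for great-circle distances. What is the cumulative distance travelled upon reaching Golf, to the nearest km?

2509 km

Leg distances:
Alpha→Bravo: 244.3 km  (cumulative 244.3 km)
Bravo→Charlie: 261.1 km  (cumulative 505.4 km)
Charlie→Delta: 717.9 km  (cumulative 1223.4 km)
Delta→Echo: 578.1 km  (cumulative 1801.5 km)
Echo→Foxtrot: 398.5 km  (cumulative 2200.0 km)
Foxtrot→Golf: 309.4 km  (cumulative 2509.3 km)
Cumulative distance at Golf ≈ 2509 km.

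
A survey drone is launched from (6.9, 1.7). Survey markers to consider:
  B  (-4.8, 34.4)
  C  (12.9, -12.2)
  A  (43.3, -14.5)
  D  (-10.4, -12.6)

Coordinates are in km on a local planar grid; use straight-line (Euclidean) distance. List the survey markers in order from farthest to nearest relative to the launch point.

A, B, D, C

Computing each straight-line distance from (6.9, 1.7):
A (43.3, -14.5): 39.8 km
B (-4.8, 34.4): 34.7 km
D (-10.4, -12.6): 22.4 km
C (12.9, -12.2): 15.1 km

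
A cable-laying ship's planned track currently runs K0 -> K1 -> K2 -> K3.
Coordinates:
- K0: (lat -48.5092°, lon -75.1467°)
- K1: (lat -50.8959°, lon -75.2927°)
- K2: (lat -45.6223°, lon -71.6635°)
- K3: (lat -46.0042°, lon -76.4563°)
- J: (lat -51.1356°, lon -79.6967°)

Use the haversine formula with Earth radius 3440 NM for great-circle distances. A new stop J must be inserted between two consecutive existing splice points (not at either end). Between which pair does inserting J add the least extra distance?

Added distance for inserting J between each consecutive pair:
K0–K1: 259.9 NM
K1–K2: 278.9 NM
K2–K3: 592.1 NM
Smallest added distance is 259.9 NM, inserting between K0 and K1.

between K0 and K1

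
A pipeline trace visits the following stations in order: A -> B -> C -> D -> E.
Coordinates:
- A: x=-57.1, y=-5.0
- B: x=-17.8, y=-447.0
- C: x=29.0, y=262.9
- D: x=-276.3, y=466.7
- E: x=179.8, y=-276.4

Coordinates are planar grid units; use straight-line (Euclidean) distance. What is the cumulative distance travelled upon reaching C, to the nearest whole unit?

Leg distances:
A→B: 443.7  (cumulative 443.7)
B→C: 711.4  (cumulative 1155.2)
Cumulative distance at C ≈ 1155.

1155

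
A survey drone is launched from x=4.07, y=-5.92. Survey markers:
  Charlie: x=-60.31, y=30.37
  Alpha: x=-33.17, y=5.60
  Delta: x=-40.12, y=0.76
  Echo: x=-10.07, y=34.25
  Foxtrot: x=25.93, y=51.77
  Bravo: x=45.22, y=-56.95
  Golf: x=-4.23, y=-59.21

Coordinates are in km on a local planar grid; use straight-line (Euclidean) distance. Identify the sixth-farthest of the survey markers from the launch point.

Distances from the launch point (x=4.07, y=-5.92):
Charlie: 73.9 km
Bravo: 65.6 km
Foxtrot: 61.7 km
Golf: 53.9 km
Delta: 44.7 km
Echo: 42.6 km
Alpha: 39.0 km
The sixth-farthest is Echo at 42.6 km.

Echo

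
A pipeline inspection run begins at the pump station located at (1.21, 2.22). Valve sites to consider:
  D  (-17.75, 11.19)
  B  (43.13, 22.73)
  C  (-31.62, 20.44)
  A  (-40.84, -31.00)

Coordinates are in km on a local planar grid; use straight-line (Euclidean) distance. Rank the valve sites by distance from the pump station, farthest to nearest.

A, B, C, D

Computing each straight-line distance from (1.21, 2.22):
A (-40.84, -31.00): 53.6 km
B (43.13, 22.73): 46.7 km
C (-31.62, 20.44): 37.5 km
D (-17.75, 11.19): 21.0 km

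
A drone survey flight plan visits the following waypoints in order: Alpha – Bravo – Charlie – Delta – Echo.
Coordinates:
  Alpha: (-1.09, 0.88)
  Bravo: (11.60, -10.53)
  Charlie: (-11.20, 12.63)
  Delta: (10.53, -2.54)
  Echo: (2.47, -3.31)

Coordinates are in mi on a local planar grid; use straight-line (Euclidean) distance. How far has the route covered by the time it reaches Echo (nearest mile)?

Leg distances:
Alpha→Bravo: 17.1 mi  (cumulative 17.1 mi)
Bravo→Charlie: 32.5 mi  (cumulative 49.6 mi)
Charlie→Delta: 26.5 mi  (cumulative 76.1 mi)
Delta→Echo: 8.1 mi  (cumulative 84.2 mi)
Cumulative distance at Echo ≈ 84 mi.

84 mi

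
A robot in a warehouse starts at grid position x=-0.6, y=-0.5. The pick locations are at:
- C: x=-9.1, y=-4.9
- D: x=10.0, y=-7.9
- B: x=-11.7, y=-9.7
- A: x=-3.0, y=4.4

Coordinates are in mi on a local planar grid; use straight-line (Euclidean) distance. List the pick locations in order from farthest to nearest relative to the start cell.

Distance from the start cell at x=-0.6, y=-0.5 to each:
B x=-11.7, y=-9.7: 14.4 mi
D x=10.0, y=-7.9: 12.9 mi
C x=-9.1, y=-4.9: 9.6 mi
A x=-3.0, y=4.4: 5.5 mi

B, D, C, A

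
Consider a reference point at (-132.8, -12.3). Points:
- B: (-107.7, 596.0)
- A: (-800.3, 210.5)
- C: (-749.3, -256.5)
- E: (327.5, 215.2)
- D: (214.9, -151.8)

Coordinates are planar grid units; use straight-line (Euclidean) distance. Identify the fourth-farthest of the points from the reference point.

E

Distances from the reference point ((-132.8, -12.3)):
A: 703.7
C: 663.1
B: 608.8
E: 513.5
D: 374.6
The fourth-farthest is E at 513.5.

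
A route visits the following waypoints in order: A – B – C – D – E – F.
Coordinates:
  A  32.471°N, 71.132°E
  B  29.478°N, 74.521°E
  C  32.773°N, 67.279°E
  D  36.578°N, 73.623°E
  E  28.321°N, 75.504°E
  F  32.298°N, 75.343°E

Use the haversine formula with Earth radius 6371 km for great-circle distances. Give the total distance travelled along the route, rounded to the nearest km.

3339 km

Leg distances:
A→B: 463.8 km  (cumulative 463.8 km)
B→C: 780.4 km  (cumulative 1244.2 km)
C→D: 717.7 km  (cumulative 1961.9 km)
D→E: 934.9 km  (cumulative 2896.8 km)
E→F: 442.5 km  (cumulative 3339.3 km)
Total route length ≈ 3339 km.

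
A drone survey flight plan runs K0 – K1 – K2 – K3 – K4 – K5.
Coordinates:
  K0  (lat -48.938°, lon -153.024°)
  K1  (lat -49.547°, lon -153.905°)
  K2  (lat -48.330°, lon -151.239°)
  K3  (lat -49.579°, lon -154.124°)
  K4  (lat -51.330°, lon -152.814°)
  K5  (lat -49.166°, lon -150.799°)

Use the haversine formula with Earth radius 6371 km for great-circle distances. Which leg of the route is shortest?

K0–K1

Leg distances:
K0→K1: 93.1 km
K1→K2: 237.1 km
K2→K3: 252.3 km
K3→K4: 215.7 km
K4→K5: 280.0 km
The shortest leg is K0–K1 at 93.1 km.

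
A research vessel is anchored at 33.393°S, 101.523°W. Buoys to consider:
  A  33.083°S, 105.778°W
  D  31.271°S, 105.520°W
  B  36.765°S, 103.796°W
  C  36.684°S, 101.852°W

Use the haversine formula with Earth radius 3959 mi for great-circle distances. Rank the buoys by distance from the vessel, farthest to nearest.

D, B, A, C

Computing each great-circle distance from 33.393°S, 101.523°W:
D 31.271°S, 105.520°W: 275.6 mi
B 36.765°S, 103.796°W: 266.1 mi
A 33.083°S, 105.778°W: 246.8 mi
C 36.684°S, 101.852°W: 228.2 mi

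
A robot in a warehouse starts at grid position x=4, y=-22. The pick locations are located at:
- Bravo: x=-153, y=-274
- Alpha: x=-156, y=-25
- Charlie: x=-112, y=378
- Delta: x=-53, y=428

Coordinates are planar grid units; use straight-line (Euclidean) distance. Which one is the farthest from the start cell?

Distance to each, sorted:
Delta: 453.6
Charlie: 416.5
Bravo: 296.9
Alpha: 160.0
The farthest is Delta at 453.6.

Delta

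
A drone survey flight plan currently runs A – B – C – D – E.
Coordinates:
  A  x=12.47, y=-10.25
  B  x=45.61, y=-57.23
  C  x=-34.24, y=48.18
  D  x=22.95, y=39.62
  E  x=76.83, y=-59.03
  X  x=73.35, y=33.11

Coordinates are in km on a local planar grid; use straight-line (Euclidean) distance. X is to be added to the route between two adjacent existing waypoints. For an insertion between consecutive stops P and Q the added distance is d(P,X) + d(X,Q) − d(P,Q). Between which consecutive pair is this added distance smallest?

between D and E

Added distance for inserting X between each consecutive pair:
A–B: 111.8 km
B–C: 70.9 km
C–D: 101.6 km
D–E: 30.6 km
Smallest added distance is 30.6 km, inserting between D and E.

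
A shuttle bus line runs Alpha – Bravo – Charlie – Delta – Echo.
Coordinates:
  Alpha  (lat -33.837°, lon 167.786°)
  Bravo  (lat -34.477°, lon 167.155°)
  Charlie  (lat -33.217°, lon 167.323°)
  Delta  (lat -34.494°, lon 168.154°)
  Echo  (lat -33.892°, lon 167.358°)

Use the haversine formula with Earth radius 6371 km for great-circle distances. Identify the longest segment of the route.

Leg distances:
Alpha→Bravo: 91.8 km
Bravo→Charlie: 141.0 km
Charlie→Delta: 161.4 km
Delta→Echo: 99.2 km
The longest leg is Charlie–Delta at 161.4 km.

Charlie–Delta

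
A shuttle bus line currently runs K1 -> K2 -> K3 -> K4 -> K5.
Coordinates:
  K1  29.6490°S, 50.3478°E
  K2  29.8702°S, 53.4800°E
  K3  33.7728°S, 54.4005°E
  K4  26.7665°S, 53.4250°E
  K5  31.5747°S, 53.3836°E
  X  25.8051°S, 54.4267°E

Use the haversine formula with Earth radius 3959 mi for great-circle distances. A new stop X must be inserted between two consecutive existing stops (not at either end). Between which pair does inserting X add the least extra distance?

between K3 and K4

Added distance for inserting X between each consecutive pair:
K1–K2: 462.6 mi
K2–K3: 562.3 mi
K3–K4: 153.9 mi
K4–K5: 162.3 mi
Smallest added distance is 153.9 mi, inserting between K3 and K4.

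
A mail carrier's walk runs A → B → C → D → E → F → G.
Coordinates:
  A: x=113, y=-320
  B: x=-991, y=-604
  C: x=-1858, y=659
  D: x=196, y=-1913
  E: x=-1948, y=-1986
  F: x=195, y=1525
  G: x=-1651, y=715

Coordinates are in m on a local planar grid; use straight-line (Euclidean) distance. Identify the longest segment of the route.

Leg distances:
A→B: 1139.9 m
B→C: 1531.9 m
C→D: 3291.5 m
D→E: 2145.2 m
E→F: 4113.3 m
F→G: 2015.9 m
The longest leg is E–F at 4113.3 m.

E–F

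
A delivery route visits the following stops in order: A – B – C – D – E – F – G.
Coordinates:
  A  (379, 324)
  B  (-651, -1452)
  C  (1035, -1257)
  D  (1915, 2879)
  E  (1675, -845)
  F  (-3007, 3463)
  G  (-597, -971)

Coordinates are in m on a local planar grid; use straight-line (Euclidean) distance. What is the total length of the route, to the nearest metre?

Leg distances:
A→B: 2053.1 m  (cumulative 2053.1 m)
B→C: 1697.2 m  (cumulative 3750.3 m)
C→D: 4228.6 m  (cumulative 7978.9 m)
D→E: 3731.7 m  (cumulative 11710.6 m)
E→F: 6362.4 m  (cumulative 18073.0 m)
F→G: 5046.6 m  (cumulative 23119.6 m)
Total route length ≈ 23120 m.

23120 m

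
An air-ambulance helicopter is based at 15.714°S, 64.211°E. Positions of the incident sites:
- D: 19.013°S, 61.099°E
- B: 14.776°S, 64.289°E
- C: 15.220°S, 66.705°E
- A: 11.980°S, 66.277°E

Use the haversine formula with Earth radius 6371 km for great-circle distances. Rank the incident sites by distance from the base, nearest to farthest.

Distances from the base:
B 14.776°S, 64.289°E: 104.6 km
C 15.220°S, 66.705°E: 272.9 km
A 11.980°S, 66.277°E: 471.3 km
D 19.013°S, 61.099°E: 493.6 km

B, C, A, D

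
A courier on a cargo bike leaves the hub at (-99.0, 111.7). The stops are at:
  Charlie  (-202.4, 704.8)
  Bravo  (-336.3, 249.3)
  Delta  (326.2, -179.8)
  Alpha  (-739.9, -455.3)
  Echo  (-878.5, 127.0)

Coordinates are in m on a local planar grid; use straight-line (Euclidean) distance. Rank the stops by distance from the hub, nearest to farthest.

Bravo, Delta, Charlie, Echo, Alpha

Computing each straight-line distance from (-99.0, 111.7):
Bravo (-336.3, 249.3): 274.3 m
Delta (326.2, -179.8): 515.5 m
Charlie (-202.4, 704.8): 602.0 m
Echo (-878.5, 127.0): 779.7 m
Alpha (-739.9, -455.3): 855.7 m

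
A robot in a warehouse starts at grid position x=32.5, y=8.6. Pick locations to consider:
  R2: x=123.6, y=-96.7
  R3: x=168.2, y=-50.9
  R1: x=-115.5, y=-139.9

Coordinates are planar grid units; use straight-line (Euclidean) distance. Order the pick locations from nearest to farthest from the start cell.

R2, R3, R1

Computing each straight-line distance from x=32.5, y=8.6:
R2 x=123.6, y=-96.7: 139.2
R3 x=168.2, y=-50.9: 148.2
R1 x=-115.5, y=-139.9: 209.7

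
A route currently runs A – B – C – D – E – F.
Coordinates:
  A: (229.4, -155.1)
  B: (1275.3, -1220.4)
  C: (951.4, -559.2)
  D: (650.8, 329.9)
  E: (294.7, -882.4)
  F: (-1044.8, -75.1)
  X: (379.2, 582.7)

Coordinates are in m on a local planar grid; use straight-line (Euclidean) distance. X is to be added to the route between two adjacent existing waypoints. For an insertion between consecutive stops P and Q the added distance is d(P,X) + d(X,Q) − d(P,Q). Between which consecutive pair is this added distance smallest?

Added distance for inserting X between each consecutive pair:
A–B: 1273.4 m
B–C: 2554.5 m
C–D: 709.7 m
D–E: 575.1 m
E–F: 1472.2 m
Smallest added distance is 575.1 m, inserting between D and E.

between D and E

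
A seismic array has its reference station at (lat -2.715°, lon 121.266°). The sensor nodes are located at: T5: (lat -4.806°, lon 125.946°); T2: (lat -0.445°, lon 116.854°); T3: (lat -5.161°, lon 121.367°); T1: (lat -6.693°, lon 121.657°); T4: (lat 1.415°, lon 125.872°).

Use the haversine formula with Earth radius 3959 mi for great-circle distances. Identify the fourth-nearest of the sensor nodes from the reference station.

Distances from the reference station ((lat -2.715°, lon 121.266°)):
T3: 169.2 mi
T1: 276.2 mi
T2: 342.7 mi
T5: 353.5 mi
T4: 427.4 mi
The fourth-nearest is T5 at 353.5 mi.

T5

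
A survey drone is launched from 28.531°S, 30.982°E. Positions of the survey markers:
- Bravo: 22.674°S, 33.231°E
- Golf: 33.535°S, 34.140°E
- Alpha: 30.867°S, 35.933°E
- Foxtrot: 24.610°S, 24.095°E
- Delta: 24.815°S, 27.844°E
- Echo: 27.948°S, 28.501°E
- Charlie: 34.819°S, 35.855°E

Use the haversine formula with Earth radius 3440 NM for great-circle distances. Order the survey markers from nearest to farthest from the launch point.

Computing each great-circle distance from 28.531°S, 30.982°E:
Echo 27.948°S, 28.501°E: 135.8 NM
Delta 24.815°S, 27.844°E: 279.5 NM
Alpha 30.867°S, 35.933°E: 293.8 NM
Golf 33.535°S, 34.140°E: 341.5 NM
Bravo 22.674°S, 33.231°E: 372.1 NM
Foxtrot 24.610°S, 24.095°E: 438.2 NM
Charlie 34.819°S, 35.855°E: 452.1 NM

Echo, Delta, Alpha, Golf, Bravo, Foxtrot, Charlie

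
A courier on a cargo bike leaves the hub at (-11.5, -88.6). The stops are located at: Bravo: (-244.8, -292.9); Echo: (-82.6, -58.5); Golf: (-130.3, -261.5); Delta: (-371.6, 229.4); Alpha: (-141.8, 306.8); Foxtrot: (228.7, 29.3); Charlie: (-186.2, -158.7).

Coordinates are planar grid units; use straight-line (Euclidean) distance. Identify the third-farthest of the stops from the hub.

Distance to each, sorted:
Delta: 480.4
Alpha: 416.3
Bravo: 310.1
Foxtrot: 267.6
Golf: 209.8
Charlie: 188.2
Echo: 77.2
The third-farthest is Bravo at 310.1.

Bravo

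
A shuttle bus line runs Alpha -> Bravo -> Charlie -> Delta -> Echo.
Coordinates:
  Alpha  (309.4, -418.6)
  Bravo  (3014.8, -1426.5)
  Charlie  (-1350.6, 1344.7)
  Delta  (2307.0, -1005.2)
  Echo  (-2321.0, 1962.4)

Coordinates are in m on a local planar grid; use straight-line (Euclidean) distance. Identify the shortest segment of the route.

Leg distances:
Alpha→Bravo: 2887.0 m
Bravo→Charlie: 5170.7 m
Charlie→Delta: 4347.4 m
Delta→Echo: 5497.7 m
The shortest leg is Alpha–Bravo at 2887.0 m.

Alpha–Bravo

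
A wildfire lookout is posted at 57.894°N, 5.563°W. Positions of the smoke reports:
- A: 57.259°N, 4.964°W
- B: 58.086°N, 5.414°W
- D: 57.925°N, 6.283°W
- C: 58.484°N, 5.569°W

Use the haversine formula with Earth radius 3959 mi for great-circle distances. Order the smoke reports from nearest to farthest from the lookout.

Distances from the lookout:
B 58.086°N, 5.414°W: 14.3 mi
D 57.925°N, 6.283°W: 26.5 mi
C 58.484°N, 5.569°W: 40.8 mi
A 57.259°N, 4.964°W: 49.2 mi

B, D, C, A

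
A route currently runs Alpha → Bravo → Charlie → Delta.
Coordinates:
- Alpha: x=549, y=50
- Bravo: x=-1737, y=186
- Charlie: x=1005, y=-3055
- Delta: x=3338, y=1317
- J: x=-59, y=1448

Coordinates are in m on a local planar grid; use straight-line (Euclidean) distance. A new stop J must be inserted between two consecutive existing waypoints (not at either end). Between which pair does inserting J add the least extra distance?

between Alpha and Bravo

Added distance for inserting J between each consecutive pair:
Alpha–Bravo: 1334.0 m
Bravo–Charlie: 2481.3 m
Charlie–Delta: 3071.0 m
Smallest added distance is 1334.0 m, inserting between Alpha and Bravo.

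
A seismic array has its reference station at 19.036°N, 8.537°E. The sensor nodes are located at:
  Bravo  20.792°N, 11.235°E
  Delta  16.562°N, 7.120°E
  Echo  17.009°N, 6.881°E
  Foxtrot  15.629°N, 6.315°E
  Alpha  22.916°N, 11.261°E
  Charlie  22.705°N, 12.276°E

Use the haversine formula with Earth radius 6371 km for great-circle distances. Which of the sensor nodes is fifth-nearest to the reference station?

Alpha

Distances from the reference station (19.036°N, 8.537°E):
Echo: 285.4 km
Delta: 313.3 km
Bravo: 343.0 km
Foxtrot: 446.2 km
Alpha: 515.8 km
Charlie: 563.3 km
The fifth-nearest is Alpha at 515.8 km.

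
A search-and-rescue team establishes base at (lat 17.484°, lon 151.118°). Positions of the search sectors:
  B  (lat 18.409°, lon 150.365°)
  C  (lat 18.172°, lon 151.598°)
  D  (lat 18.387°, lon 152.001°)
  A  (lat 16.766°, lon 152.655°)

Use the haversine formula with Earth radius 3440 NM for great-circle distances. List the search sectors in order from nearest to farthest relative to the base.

C, B, D, A

Distances from the base:
C (lat 18.172°, lon 151.598°): 49.6 NM
B (lat 18.409°, lon 150.365°): 70.2 NM
D (lat 18.387°, lon 152.001°): 74.0 NM
A (lat 16.766°, lon 152.655°): 98.2 NM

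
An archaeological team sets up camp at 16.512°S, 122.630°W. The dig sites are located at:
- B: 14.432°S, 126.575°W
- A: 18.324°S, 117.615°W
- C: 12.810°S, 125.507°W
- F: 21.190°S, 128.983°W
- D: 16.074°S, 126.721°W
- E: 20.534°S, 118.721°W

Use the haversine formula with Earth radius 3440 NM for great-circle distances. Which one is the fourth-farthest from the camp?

Distance to each, sorted:
F: 457.2 NM
E: 328.3 NM
A: 307.2 NM
C: 278.1 NM
B: 260.2 NM
D: 237.2 NM
The fourth-farthest is C at 278.1 NM.

C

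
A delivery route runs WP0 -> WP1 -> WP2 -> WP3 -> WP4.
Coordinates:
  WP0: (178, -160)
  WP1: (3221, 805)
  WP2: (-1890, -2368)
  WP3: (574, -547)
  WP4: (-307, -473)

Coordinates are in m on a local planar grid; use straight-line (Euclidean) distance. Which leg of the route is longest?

WP1–WP2

Leg distances:
WP0→WP1: 3192.3 m
WP1→WP2: 6015.8 m
WP2→WP3: 3063.9 m
WP3→WP4: 884.1 m
The longest leg is WP1–WP2 at 6015.8 m.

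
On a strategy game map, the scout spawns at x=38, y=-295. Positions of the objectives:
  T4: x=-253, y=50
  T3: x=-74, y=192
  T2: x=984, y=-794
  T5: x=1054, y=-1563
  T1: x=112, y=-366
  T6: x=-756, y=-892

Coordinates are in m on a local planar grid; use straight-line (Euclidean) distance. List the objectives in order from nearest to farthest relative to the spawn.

T1, T4, T3, T6, T2, T5

Computing each straight-line distance from x=38, y=-295:
T1 x=112, y=-366: 102.6 m
T4 x=-253, y=50: 451.3 m
T3 x=-74, y=192: 499.7 m
T6 x=-756, y=-892: 993.4 m
T2 x=984, y=-794: 1069.5 m
T5 x=1054, y=-1563: 1624.8 m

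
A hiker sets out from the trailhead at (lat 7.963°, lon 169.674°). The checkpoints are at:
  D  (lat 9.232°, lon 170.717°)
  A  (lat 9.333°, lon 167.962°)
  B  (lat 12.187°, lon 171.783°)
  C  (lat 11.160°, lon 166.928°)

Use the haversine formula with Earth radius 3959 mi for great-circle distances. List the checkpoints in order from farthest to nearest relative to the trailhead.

B, C, A, D

Distances from the trailhead:
B (lat 12.187°, lon 171.783°): 325.2 mi
C (lat 11.160°, lon 166.928°): 289.5 mi
A (lat 9.333°, lon 167.962°): 150.5 mi
D (lat 9.232°, lon 170.717°): 113.0 mi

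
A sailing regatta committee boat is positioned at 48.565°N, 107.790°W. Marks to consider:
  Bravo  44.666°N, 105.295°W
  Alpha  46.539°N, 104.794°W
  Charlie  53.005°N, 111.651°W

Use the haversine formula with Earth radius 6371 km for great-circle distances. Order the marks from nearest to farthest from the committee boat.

Distance from the committee boat at 48.565°N, 107.790°W to each:
Alpha 46.539°N, 104.794°W: 318.2 km
Bravo 44.666°N, 105.295°W: 473.5 km
Charlie 53.005°N, 111.651°W: 563.2 km

Alpha, Bravo, Charlie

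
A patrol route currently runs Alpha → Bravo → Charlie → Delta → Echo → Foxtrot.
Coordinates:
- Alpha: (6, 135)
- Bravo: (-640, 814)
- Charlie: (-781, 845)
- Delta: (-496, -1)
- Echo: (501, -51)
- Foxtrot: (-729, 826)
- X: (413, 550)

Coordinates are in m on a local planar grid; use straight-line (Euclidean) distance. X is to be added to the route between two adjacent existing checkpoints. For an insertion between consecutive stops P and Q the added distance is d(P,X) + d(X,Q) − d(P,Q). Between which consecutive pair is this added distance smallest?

between Echo and Foxtrot

Added distance for inserting X between each consecutive pair:
Alpha–Bravo: 729.7 m
Bravo–Charlie: 2171.1 m
Charlie–Delta: 1400.1 m
Delta–Echo: 672.1 m
Echo–Foxtrot: 271.6 m
Smallest added distance is 271.6 m, inserting between Echo and Foxtrot.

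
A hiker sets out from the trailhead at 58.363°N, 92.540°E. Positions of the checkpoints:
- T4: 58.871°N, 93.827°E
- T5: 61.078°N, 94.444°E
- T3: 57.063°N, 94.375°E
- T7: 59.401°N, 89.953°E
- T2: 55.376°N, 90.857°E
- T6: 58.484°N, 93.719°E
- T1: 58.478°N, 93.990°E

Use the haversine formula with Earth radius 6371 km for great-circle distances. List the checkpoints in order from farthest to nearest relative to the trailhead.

T2, T5, T7, T3, T4, T1, T6

Distances from the trailhead:
T2 55.376°N, 90.857°E: 347.5 km
T5 61.078°N, 94.444°E: 320.2 km
T7 59.401°N, 89.953°E: 188.2 km
T3 57.063°N, 94.375°E: 181.0 km
T4 58.871°N, 93.827°E: 93.5 km
T1 58.478°N, 93.990°E: 85.4 km
T6 58.484°N, 93.719°E: 70.0 km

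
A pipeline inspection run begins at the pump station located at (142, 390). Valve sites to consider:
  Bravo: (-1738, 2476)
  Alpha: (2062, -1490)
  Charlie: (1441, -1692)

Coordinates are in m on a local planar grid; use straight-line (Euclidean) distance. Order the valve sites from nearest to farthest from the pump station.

Charlie, Alpha, Bravo

Distances from the pump station:
Charlie (1441, -1692): 2454.0 m
Alpha (2062, -1490): 2687.2 m
Bravo (-1738, 2476): 2808.2 m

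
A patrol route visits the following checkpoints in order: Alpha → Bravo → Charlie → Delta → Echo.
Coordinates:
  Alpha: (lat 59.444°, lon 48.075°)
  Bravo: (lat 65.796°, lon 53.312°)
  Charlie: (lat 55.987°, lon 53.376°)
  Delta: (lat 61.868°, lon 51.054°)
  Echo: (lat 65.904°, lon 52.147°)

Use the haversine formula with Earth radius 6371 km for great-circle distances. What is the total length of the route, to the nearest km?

Leg distances:
Alpha→Bravo: 754.8 km  (cumulative 754.8 km)
Bravo→Charlie: 1090.7 km  (cumulative 1845.5 km)
Charlie→Delta: 667.3 km  (cumulative 2512.7 km)
Delta→Echo: 451.9 km  (cumulative 2964.7 km)
Total route length ≈ 2965 km.

2965 km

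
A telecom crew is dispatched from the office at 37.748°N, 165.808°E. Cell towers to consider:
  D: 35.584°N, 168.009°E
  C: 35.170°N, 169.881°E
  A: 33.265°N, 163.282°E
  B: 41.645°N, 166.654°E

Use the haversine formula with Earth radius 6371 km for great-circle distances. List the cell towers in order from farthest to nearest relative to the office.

Distances from the office:
A 33.265°N, 163.282°E: 548.4 km
C 35.170°N, 169.881°E: 463.4 km
B 41.645°N, 166.654°E: 439.3 km
D 35.584°N, 168.009°E: 310.5 km

A, C, B, D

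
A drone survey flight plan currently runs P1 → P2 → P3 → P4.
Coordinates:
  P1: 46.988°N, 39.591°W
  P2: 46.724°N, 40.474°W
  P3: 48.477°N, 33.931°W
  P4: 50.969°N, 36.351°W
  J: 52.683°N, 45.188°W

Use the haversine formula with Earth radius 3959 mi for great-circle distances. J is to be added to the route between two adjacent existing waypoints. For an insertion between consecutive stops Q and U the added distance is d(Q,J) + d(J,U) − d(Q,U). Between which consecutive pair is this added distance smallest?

Added distance for inserting J between each consecutive pair:
P1–P2: 882.3 mi
P2–P3: 706.5 mi
P3–P4: 764.1 mi
Smallest added distance is 706.5 mi, inserting between P2 and P3.

between P2 and P3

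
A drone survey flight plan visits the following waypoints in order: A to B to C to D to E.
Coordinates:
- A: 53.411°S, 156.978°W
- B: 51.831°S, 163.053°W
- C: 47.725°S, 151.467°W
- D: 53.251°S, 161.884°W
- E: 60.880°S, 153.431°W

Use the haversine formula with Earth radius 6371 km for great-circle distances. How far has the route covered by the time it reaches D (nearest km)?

2351 km

Leg distances:
A→B: 446.0 km  (cumulative 446.0 km)
B→C: 947.4 km  (cumulative 1393.4 km)
C→D: 957.9 km  (cumulative 2351.3 km)
Cumulative distance at D ≈ 2351 km.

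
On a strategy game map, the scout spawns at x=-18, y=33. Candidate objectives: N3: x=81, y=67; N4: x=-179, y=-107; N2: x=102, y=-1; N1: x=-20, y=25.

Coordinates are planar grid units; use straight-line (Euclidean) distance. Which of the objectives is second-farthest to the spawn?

N2

Distances from the spawn (x=-18, y=33):
N4: 213.4
N2: 124.7
N3: 104.7
N1: 8.2
The second-farthest is N2 at 124.7.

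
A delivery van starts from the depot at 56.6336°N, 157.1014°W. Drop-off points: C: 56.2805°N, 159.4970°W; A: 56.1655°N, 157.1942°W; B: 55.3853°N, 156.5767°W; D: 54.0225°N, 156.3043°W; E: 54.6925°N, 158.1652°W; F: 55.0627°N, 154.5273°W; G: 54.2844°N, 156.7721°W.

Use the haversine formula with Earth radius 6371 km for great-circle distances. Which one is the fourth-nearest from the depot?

E

Distance to each, sorted:
A: 52.4 km
B: 142.6 km
C: 152.3 km
E: 225.9 km
F: 237.3 km
G: 262.0 km
D: 294.7 km
The fourth-nearest is E at 225.9 km.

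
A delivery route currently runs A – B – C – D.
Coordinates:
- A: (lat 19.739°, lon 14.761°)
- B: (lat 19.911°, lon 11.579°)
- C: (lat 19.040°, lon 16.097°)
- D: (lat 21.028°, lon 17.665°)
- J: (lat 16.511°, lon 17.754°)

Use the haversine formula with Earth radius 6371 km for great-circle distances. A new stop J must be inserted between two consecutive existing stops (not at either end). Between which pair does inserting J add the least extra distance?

between C and D

Added distance for inserting J between each consecutive pair:
A–B: 898.7 km
B–C: 601.8 km
C–D: 558.7 km
Smallest added distance is 558.7 km, inserting between C and D.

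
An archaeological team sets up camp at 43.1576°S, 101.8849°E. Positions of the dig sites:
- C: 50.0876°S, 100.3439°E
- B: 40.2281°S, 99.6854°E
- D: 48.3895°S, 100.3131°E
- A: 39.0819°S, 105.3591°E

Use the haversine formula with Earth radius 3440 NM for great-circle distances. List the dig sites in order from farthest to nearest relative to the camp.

Distance from the camp at 43.1576°S, 101.8849°E to each:
C 50.0876°S, 100.3439°E: 420.9 NM
D 48.3895°S, 100.3131°E: 320.9 NM
A 39.0819°S, 105.3591°E: 290.7 NM
B 40.2281°S, 99.6854°E: 201.6 NM

C, D, A, B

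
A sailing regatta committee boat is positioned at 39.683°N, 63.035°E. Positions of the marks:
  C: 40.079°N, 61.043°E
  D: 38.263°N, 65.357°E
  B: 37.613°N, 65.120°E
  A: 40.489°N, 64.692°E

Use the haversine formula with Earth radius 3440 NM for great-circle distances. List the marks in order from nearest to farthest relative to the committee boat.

A, C, D, B

Computing each great-circle distance from 39.683°N, 63.035°E:
A 40.489°N, 64.692°E: 90.2 NM
C 40.079°N, 61.043°E: 94.8 NM
D 38.263°N, 65.357°E: 137.9 NM
B 37.613°N, 65.120°E: 158.1 NM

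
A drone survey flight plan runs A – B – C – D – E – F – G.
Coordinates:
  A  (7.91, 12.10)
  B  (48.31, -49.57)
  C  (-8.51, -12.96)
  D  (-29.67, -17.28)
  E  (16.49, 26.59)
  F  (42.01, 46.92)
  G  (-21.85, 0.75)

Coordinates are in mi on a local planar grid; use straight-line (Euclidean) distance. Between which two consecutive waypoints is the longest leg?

F–G

Leg distances:
A→B: 73.7 mi
B→C: 67.6 mi
C→D: 21.6 mi
D→E: 63.7 mi
E→F: 32.6 mi
F→G: 78.8 mi
The longest leg is F–G at 78.8 mi.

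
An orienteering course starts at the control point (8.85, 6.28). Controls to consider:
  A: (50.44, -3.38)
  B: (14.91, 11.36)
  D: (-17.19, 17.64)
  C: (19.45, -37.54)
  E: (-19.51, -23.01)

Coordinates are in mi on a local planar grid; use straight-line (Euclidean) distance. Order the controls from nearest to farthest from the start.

Computing each straight-line distance from (8.85, 6.28):
B (14.91, 11.36): 7.9 mi
D (-17.19, 17.64): 28.4 mi
E (-19.51, -23.01): 40.8 mi
A (50.44, -3.38): 42.7 mi
C (19.45, -37.54): 45.1 mi

B, D, E, A, C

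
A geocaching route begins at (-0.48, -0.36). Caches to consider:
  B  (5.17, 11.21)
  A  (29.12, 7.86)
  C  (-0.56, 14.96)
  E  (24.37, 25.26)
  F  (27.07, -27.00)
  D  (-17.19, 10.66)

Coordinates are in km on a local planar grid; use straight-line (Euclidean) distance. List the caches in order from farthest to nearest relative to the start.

Distance from the start at (-0.48, -0.36) to each:
F (27.07, -27.00): 38.3 km
E (24.37, 25.26): 35.7 km
A (29.12, 7.86): 30.7 km
D (-17.19, 10.66): 20.0 km
C (-0.56, 14.96): 15.3 km
B (5.17, 11.21): 12.9 km

F, E, A, D, C, B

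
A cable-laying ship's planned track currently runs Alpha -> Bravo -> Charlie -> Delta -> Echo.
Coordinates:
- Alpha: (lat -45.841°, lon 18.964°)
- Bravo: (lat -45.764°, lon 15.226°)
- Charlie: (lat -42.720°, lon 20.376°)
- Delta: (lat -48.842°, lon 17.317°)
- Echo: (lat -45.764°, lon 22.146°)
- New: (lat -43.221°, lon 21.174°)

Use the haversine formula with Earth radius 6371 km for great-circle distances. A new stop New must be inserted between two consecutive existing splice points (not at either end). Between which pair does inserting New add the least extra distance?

Added distance for inserting New between each consecutive pair:
Alpha–Bravo: 599.9 km
Bravo–Charlie: 103.7 km
Charlie–Delta: 56.9 km
Delta–Echo: 485.6 km
Smallest added distance is 56.9 km, inserting between Charlie and Delta.

between Charlie and Delta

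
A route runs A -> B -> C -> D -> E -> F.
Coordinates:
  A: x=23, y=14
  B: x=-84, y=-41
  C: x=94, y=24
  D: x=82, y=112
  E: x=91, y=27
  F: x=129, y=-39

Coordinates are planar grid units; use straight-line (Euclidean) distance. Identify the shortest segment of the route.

E–F

Leg distances:
A→B: 120.3
B→C: 189.5
C→D: 88.8
D→E: 85.5
E→F: 76.2
The shortest leg is E–F at 76.2.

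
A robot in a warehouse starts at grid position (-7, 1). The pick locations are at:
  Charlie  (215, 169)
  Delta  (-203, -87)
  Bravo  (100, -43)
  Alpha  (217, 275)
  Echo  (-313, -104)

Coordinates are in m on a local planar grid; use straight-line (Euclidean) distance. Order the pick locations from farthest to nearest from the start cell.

Alpha, Echo, Charlie, Delta, Bravo

Distances from the start cell:
Alpha (217, 275): 353.9 m
Echo (-313, -104): 323.5 m
Charlie (215, 169): 278.4 m
Delta (-203, -87): 214.8 m
Bravo (100, -43): 115.7 m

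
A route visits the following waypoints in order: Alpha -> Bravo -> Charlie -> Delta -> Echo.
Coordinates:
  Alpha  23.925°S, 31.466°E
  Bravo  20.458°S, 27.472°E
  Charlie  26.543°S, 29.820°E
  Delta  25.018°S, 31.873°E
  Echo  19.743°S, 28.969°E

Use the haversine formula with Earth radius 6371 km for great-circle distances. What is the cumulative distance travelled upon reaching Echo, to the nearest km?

Leg distances:
Alpha→Bravo: 563.6 km  (cumulative 563.6 km)
Bravo→Charlie: 717.7 km  (cumulative 1281.3 km)
Charlie→Delta: 266.5 km  (cumulative 1547.7 km)
Delta→Echo: 658.1 km  (cumulative 2205.8 km)
Cumulative distance at Echo ≈ 2206 km.

2206 km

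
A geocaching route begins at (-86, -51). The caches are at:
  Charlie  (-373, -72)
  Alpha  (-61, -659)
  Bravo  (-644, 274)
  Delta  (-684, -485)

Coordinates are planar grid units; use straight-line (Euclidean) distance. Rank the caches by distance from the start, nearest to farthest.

Distances from the start:
Charlie (-373, -72): 287.8
Alpha (-61, -659): 608.5
Bravo (-644, 274): 645.7
Delta (-684, -485): 738.9

Charlie, Alpha, Bravo, Delta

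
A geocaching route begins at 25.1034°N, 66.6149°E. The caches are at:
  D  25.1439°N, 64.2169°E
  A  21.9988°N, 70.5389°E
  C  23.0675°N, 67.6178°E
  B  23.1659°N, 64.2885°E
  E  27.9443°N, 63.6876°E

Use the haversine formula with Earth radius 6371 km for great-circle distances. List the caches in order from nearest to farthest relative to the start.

Distances from the start:
D 25.1439°N, 64.2169°E: 241.5 km
C 23.0675°N, 67.6178°E: 248.2 km
B 23.1659°N, 64.2885°E: 319.6 km
E 27.9443°N, 63.6876°E: 429.6 km
A 21.9988°N, 70.5389°E: 528.3 km

D, C, B, E, A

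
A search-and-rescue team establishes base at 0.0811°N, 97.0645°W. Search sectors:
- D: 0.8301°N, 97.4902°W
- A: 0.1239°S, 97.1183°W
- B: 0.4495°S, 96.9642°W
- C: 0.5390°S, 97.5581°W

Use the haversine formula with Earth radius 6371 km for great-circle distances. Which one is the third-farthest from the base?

B

Distance to each, sorted:
D: 95.8 km
C: 88.1 km
B: 60.0 km
A: 23.6 km
The third-farthest is B at 60.0 km.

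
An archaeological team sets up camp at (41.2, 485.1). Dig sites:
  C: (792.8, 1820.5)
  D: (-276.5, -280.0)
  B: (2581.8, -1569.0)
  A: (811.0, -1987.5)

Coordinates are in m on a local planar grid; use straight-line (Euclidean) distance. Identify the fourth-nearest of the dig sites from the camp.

Distance to each, sorted:
D: 828.4 m
C: 1532.4 m
A: 2589.7 m
B: 3267.1 m
The fourth-nearest is B at 3267.1 m.

B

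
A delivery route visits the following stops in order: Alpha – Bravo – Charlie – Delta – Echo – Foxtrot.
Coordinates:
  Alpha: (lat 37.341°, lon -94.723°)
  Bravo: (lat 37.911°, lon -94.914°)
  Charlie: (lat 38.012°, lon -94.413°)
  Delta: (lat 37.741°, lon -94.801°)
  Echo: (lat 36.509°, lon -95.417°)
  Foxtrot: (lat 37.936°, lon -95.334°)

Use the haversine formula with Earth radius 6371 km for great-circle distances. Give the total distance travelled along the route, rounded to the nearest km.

Leg distances:
Alpha→Bravo: 65.6 km  (cumulative 65.6 km)
Bravo→Charlie: 45.3 km  (cumulative 110.9 km)
Charlie→Delta: 45.5 km  (cumulative 156.4 km)
Delta→Echo: 147.5 km  (cumulative 303.9 km)
Echo→Foxtrot: 158.8 km  (cumulative 462.7 km)
Total route length ≈ 463 km.

463 km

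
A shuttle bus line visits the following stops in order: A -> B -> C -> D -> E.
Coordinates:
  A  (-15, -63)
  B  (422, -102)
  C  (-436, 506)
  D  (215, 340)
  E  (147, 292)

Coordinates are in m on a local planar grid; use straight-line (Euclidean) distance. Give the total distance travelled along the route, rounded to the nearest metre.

Leg distances:
A→B: 438.7 m  (cumulative 438.7 m)
B→C: 1051.6 m  (cumulative 1490.3 m)
C→D: 671.8 m  (cumulative 2162.2 m)
D→E: 83.2 m  (cumulative 2245.4 m)
Total route length ≈ 2245 m.

2245 m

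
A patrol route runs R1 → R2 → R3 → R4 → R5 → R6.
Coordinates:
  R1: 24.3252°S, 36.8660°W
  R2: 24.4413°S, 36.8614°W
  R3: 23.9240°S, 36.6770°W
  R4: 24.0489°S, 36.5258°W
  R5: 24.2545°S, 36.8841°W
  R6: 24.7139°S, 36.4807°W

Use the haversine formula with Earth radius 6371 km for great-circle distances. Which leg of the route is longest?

Leg distances:
R1→R2: 12.9 km
R2→R3: 60.5 km
R3→R4: 20.7 km
R4→R5: 42.9 km
R5→R6: 65.4 km
The longest leg is R5–R6 at 65.4 km.

R5–R6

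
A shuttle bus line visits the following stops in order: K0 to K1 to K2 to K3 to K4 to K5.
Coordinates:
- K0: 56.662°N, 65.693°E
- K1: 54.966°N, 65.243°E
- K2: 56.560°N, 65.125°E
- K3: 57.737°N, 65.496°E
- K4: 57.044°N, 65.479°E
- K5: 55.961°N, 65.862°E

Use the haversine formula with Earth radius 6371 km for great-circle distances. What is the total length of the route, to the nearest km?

701 km

Leg distances:
K0→K1: 190.7 km  (cumulative 190.7 km)
K1→K2: 177.4 km  (cumulative 368.1 km)
K2→K3: 132.8 km  (cumulative 500.8 km)
K3→K4: 77.1 km  (cumulative 577.9 km)
K4→K5: 122.7 km  (cumulative 700.6 km)
Total route length ≈ 701 km.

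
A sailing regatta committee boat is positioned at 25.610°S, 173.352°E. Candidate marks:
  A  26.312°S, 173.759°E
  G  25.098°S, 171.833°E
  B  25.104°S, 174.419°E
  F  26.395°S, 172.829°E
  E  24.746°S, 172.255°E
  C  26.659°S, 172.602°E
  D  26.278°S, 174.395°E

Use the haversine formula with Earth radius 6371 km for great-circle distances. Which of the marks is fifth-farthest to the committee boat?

B

Distances from the committee boat (25.610°S, 173.352°E):
G: 162.9 km
E: 146.3 km
C: 138.6 km
D: 128.0 km
B: 121.1 km
F: 101.7 km
A: 88.0 km
The fifth-farthest is B at 121.1 km.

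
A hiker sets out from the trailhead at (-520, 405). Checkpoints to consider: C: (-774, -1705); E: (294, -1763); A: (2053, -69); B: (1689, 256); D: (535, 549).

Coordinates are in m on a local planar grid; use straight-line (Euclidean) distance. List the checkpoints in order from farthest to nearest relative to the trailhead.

A, E, B, C, D

Distance from the trailhead at (-520, 405) to each:
A (2053, -69): 2616.3 m
E (294, -1763): 2315.8 m
B (1689, 256): 2214.0 m
C (-774, -1705): 2125.2 m
D (535, 549): 1064.8 m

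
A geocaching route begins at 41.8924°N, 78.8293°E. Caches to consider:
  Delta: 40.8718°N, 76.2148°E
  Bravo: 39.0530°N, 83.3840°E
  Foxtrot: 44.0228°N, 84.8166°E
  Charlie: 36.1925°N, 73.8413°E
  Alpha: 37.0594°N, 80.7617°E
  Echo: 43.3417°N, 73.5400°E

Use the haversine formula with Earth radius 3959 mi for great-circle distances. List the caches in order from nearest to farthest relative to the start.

Distances from the start:
Delta 40.8718°N, 76.2148°E: 152.8 mi
Echo 43.3417°N, 73.5400°E: 286.9 mi
Bravo 39.0530°N, 83.3840°E: 309.5 mi
Foxtrot 44.0228°N, 84.8166°E: 336.5 mi
Alpha 37.0594°N, 80.7617°E: 349.5 mi
Charlie 36.1925°N, 73.8413°E: 476.0 mi

Delta, Echo, Bravo, Foxtrot, Alpha, Charlie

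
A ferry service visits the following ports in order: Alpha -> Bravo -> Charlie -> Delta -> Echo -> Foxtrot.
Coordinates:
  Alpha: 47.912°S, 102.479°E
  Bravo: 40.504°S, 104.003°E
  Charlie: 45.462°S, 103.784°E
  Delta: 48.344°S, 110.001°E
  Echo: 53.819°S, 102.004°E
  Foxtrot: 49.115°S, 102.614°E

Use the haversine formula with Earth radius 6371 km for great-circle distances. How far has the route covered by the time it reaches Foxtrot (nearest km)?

Leg distances:
Alpha→Bravo: 832.6 km  (cumulative 832.6 km)
Bravo→Charlie: 551.6 km  (cumulative 1384.2 km)
Charlie→Delta: 570.5 km  (cumulative 1954.7 km)
Delta→Echo: 825.3 km  (cumulative 2779.9 km)
Echo→Foxtrot: 524.8 km  (cumulative 3304.7 km)
Cumulative distance at Foxtrot ≈ 3305 km.

3305 km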